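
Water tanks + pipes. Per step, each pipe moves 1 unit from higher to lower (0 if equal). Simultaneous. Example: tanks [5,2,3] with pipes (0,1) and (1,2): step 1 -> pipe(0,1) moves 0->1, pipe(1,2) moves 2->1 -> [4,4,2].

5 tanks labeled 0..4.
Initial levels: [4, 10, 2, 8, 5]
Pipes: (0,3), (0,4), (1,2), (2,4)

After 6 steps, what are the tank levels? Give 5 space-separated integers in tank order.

Step 1: flows [3->0,4->0,1->2,4->2] -> levels [6 9 4 7 3]
Step 2: flows [3->0,0->4,1->2,2->4] -> levels [6 8 4 6 5]
Step 3: flows [0=3,0->4,1->2,4->2] -> levels [5 7 6 6 5]
Step 4: flows [3->0,0=4,1->2,2->4] -> levels [6 6 6 5 6]
Step 5: flows [0->3,0=4,1=2,2=4] -> levels [5 6 6 6 6]
Step 6: flows [3->0,4->0,1=2,2=4] -> levels [7 6 6 5 5]

Answer: 7 6 6 5 5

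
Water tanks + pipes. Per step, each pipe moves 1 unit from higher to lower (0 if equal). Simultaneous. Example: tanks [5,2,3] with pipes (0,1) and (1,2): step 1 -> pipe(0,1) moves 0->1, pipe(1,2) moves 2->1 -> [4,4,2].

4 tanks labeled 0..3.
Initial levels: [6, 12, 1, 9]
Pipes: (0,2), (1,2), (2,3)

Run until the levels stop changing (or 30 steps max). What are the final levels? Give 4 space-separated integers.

Step 1: flows [0->2,1->2,3->2] -> levels [5 11 4 8]
Step 2: flows [0->2,1->2,3->2] -> levels [4 10 7 7]
Step 3: flows [2->0,1->2,2=3] -> levels [5 9 7 7]
Step 4: flows [2->0,1->2,2=3] -> levels [6 8 7 7]
Step 5: flows [2->0,1->2,2=3] -> levels [7 7 7 7]
Step 6: flows [0=2,1=2,2=3] -> levels [7 7 7 7]
  -> stable (no change)

Answer: 7 7 7 7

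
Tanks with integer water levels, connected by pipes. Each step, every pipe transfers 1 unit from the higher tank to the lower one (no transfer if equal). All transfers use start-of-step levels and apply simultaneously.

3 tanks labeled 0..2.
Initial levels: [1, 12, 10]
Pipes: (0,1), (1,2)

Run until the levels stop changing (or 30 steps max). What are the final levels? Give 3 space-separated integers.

Step 1: flows [1->0,1->2] -> levels [2 10 11]
Step 2: flows [1->0,2->1] -> levels [3 10 10]
Step 3: flows [1->0,1=2] -> levels [4 9 10]
Step 4: flows [1->0,2->1] -> levels [5 9 9]
Step 5: flows [1->0,1=2] -> levels [6 8 9]
Step 6: flows [1->0,2->1] -> levels [7 8 8]
Step 7: flows [1->0,1=2] -> levels [8 7 8]
Step 8: flows [0->1,2->1] -> levels [7 9 7]
Step 9: flows [1->0,1->2] -> levels [8 7 8]
  -> period-2 cycle: step 9 state = step 7 state; never stabilizes
  -> state at step 30: (30-7) mod 2 = 1, same as step 8 -> [7 9 7]

Answer: 7 9 7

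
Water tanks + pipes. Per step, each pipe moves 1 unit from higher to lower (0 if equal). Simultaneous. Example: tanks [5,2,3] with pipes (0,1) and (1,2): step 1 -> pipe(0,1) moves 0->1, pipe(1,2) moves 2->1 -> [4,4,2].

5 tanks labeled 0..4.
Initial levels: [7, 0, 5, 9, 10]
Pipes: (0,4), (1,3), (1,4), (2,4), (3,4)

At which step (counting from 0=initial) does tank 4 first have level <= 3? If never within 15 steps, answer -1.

Step 1: flows [4->0,3->1,4->1,4->2,4->3] -> levels [8 2 6 9 6]
Step 2: flows [0->4,3->1,4->1,2=4,3->4] -> levels [7 4 6 7 7]
Step 3: flows [0=4,3->1,4->1,4->2,3=4] -> levels [7 6 7 6 5]
Step 4: flows [0->4,1=3,1->4,2->4,3->4] -> levels [6 5 6 5 9]
Step 5: flows [4->0,1=3,4->1,4->2,4->3] -> levels [7 6 7 6 5]
  -> period-2 cycle (repeats step 3); tank 4 never drops to <=3
Tank 4 never reaches <=3 within 15 steps

Answer: -1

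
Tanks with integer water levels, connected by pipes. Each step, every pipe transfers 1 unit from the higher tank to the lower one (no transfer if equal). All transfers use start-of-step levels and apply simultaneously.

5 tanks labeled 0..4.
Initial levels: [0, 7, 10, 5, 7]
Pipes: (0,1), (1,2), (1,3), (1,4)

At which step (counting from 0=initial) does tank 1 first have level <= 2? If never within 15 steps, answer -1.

Step 1: flows [1->0,2->1,1->3,1=4] -> levels [1 6 9 6 7]
Step 2: flows [1->0,2->1,1=3,4->1] -> levels [2 7 8 6 6]
Step 3: flows [1->0,2->1,1->3,1->4] -> levels [3 5 7 7 7]
Step 4: flows [1->0,2->1,3->1,4->1] -> levels [4 7 6 6 6]
Step 5: flows [1->0,1->2,1->3,1->4] -> levels [5 3 7 7 7]
Step 6: flows [0->1,2->1,3->1,4->1] -> levels [4 7 6 6 6]
  -> period-2 cycle (repeats step 4); tank 1 never drops to <=2
Tank 1 never reaches <=2 within 15 steps

Answer: -1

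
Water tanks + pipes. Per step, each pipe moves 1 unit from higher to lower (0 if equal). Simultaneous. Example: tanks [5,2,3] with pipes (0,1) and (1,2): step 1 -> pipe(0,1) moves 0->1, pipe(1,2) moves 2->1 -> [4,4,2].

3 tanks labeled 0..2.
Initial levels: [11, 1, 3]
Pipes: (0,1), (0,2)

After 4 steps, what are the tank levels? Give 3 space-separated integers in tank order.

Answer: 5 5 5

Derivation:
Step 1: flows [0->1,0->2] -> levels [9 2 4]
Step 2: flows [0->1,0->2] -> levels [7 3 5]
Step 3: flows [0->1,0->2] -> levels [5 4 6]
Step 4: flows [0->1,2->0] -> levels [5 5 5]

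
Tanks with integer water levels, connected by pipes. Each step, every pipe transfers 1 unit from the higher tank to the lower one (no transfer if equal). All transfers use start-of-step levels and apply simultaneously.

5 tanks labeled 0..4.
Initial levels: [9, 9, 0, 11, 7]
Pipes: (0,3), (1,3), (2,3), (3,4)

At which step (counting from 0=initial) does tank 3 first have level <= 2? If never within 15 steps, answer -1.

Step 1: flows [3->0,3->1,3->2,3->4] -> levels [10 10 1 7 8]
Step 2: flows [0->3,1->3,3->2,4->3] -> levels [9 9 2 9 7]
Step 3: flows [0=3,1=3,3->2,3->4] -> levels [9 9 3 7 8]
Step 4: flows [0->3,1->3,3->2,4->3] -> levels [8 8 4 9 7]
Step 5: flows [3->0,3->1,3->2,3->4] -> levels [9 9 5 5 8]
Step 6: flows [0->3,1->3,2=3,4->3] -> levels [8 8 5 8 7]
Step 7: flows [0=3,1=3,3->2,3->4] -> levels [8 8 6 6 8]
Step 8: flows [0->3,1->3,2=3,4->3] -> levels [7 7 6 9 7]
Step 9: flows [3->0,3->1,3->2,3->4] -> levels [8 8 7 5 8]
Step 10: flows [0->3,1->3,2->3,4->3] -> levels [7 7 6 9 7]
  -> period-2 cycle (repeats step 8); tank 3 never drops to <=2
Tank 3 never reaches <=2 within 15 steps

Answer: -1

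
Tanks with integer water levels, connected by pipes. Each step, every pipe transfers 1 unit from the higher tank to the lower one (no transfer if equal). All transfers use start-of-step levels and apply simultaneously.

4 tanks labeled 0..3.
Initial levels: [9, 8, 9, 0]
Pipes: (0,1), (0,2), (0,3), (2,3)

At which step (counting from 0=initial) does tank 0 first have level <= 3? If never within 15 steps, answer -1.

Step 1: flows [0->1,0=2,0->3,2->3] -> levels [7 9 8 2]
Step 2: flows [1->0,2->0,0->3,2->3] -> levels [8 8 6 4]
Step 3: flows [0=1,0->2,0->3,2->3] -> levels [6 8 6 6]
Step 4: flows [1->0,0=2,0=3,2=3] -> levels [7 7 6 6]
Step 5: flows [0=1,0->2,0->3,2=3] -> levels [5 7 7 7]
Step 6: flows [1->0,2->0,3->0,2=3] -> levels [8 6 6 6]
Step 7: flows [0->1,0->2,0->3,2=3] -> levels [5 7 7 7]
  -> period-2 cycle (repeats step 5); tank 0 never drops to <=3
Tank 0 never reaches <=3 within 15 steps

Answer: -1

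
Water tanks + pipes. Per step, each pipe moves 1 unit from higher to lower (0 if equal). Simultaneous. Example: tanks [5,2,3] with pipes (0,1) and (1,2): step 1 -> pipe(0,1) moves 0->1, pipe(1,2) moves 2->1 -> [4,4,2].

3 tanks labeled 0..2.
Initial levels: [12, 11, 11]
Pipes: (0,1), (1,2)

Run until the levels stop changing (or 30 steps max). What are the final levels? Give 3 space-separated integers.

Step 1: flows [0->1,1=2] -> levels [11 12 11]
Step 2: flows [1->0,1->2] -> levels [12 10 12]
Step 3: flows [0->1,2->1] -> levels [11 12 11]
  -> period-2 cycle: step 3 state = step 1 state; never stabilizes
  -> state at step 30: (30-1) mod 2 = 1, same as step 2 -> [12 10 12]

Answer: 12 10 12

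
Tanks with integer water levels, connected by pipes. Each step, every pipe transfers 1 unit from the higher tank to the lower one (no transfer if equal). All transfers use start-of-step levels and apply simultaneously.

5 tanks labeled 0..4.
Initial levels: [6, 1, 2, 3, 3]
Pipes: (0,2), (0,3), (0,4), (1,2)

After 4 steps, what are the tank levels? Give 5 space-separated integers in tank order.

Answer: 4 3 2 3 3

Derivation:
Step 1: flows [0->2,0->3,0->4,2->1] -> levels [3 2 2 4 4]
Step 2: flows [0->2,3->0,4->0,1=2] -> levels [4 2 3 3 3]
Step 3: flows [0->2,0->3,0->4,2->1] -> levels [1 3 3 4 4]
Step 4: flows [2->0,3->0,4->0,1=2] -> levels [4 3 2 3 3]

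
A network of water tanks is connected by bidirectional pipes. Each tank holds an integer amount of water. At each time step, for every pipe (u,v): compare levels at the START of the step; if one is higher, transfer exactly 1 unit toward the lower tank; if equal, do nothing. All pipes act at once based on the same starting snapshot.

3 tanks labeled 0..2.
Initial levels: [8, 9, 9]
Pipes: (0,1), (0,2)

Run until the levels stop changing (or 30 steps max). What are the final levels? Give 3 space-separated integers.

Answer: 8 9 9

Derivation:
Step 1: flows [1->0,2->0] -> levels [10 8 8]
Step 2: flows [0->1,0->2] -> levels [8 9 9]
  -> period-2 cycle: step 2 state = step 0 state; never stabilizes
  -> state at step 30: (30-0) mod 2 = 0, same as step 0 -> [8 9 9]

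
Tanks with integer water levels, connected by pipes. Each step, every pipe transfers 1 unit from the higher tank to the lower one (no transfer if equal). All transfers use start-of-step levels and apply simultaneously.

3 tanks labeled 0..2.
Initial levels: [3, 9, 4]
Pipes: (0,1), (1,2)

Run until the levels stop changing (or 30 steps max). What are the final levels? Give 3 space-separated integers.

Step 1: flows [1->0,1->2] -> levels [4 7 5]
Step 2: flows [1->0,1->2] -> levels [5 5 6]
Step 3: flows [0=1,2->1] -> levels [5 6 5]
Step 4: flows [1->0,1->2] -> levels [6 4 6]
Step 5: flows [0->1,2->1] -> levels [5 6 5]
  -> period-2 cycle: step 5 state = step 3 state; never stabilizes
  -> state at step 30: (30-3) mod 2 = 1, same as step 4 -> [6 4 6]

Answer: 6 4 6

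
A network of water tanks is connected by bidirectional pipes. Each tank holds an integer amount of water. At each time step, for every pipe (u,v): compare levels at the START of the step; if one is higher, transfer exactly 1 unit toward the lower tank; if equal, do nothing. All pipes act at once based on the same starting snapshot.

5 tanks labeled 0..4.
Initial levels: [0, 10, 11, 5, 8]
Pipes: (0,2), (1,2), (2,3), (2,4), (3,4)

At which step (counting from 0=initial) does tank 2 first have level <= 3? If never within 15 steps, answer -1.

Answer: -1

Derivation:
Step 1: flows [2->0,2->1,2->3,2->4,4->3] -> levels [1 11 7 7 8]
Step 2: flows [2->0,1->2,2=3,4->2,4->3] -> levels [2 10 8 8 6]
Step 3: flows [2->0,1->2,2=3,2->4,3->4] -> levels [3 9 7 7 8]
Step 4: flows [2->0,1->2,2=3,4->2,4->3] -> levels [4 8 8 8 6]
Step 5: flows [2->0,1=2,2=3,2->4,3->4] -> levels [5 8 6 7 8]
Step 6: flows [2->0,1->2,3->2,4->2,4->3] -> levels [6 7 8 7 6]
Step 7: flows [2->0,2->1,2->3,2->4,3->4] -> levels [7 8 4 7 8]
Step 8: flows [0->2,1->2,3->2,4->2,4->3] -> levels [6 7 8 7 6]
  -> period-2 cycle (repeats step 6); tank 2 never drops to <=3
Tank 2 never reaches <=3 within 15 steps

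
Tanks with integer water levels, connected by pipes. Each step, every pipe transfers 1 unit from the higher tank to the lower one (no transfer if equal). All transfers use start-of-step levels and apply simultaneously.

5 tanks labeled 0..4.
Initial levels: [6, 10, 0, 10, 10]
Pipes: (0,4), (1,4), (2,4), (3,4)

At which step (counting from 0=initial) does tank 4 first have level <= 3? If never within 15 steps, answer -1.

Answer: -1

Derivation:
Step 1: flows [4->0,1=4,4->2,3=4] -> levels [7 10 1 10 8]
Step 2: flows [4->0,1->4,4->2,3->4] -> levels [8 9 2 9 8]
Step 3: flows [0=4,1->4,4->2,3->4] -> levels [8 8 3 8 9]
Step 4: flows [4->0,4->1,4->2,4->3] -> levels [9 9 4 9 5]
Step 5: flows [0->4,1->4,4->2,3->4] -> levels [8 8 5 8 7]
Step 6: flows [0->4,1->4,4->2,3->4] -> levels [7 7 6 7 9]
Step 7: flows [4->0,4->1,4->2,4->3] -> levels [8 8 7 8 5]
Step 8: flows [0->4,1->4,2->4,3->4] -> levels [7 7 6 7 9]
  -> period-2 cycle (repeats step 6); tank 4 never drops to <=3
Tank 4 never reaches <=3 within 15 steps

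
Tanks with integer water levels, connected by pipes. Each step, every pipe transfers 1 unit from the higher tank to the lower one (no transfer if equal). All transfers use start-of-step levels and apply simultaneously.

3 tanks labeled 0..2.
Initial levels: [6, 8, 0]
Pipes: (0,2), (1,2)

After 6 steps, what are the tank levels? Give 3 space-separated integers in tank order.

Answer: 5 5 4

Derivation:
Step 1: flows [0->2,1->2] -> levels [5 7 2]
Step 2: flows [0->2,1->2] -> levels [4 6 4]
Step 3: flows [0=2,1->2] -> levels [4 5 5]
Step 4: flows [2->0,1=2] -> levels [5 5 4]
Step 5: flows [0->2,1->2] -> levels [4 4 6]
Step 6: flows [2->0,2->1] -> levels [5 5 4]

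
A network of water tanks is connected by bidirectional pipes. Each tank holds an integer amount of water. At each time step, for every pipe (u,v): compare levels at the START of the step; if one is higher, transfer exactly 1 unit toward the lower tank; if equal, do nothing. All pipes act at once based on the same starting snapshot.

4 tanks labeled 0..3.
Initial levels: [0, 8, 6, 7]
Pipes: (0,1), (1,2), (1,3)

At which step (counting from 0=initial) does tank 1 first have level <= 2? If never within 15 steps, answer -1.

Answer: -1

Derivation:
Step 1: flows [1->0,1->2,1->3] -> levels [1 5 7 8]
Step 2: flows [1->0,2->1,3->1] -> levels [2 6 6 7]
Step 3: flows [1->0,1=2,3->1] -> levels [3 6 6 6]
Step 4: flows [1->0,1=2,1=3] -> levels [4 5 6 6]
Step 5: flows [1->0,2->1,3->1] -> levels [5 6 5 5]
Step 6: flows [1->0,1->2,1->3] -> levels [6 3 6 6]
Step 7: flows [0->1,2->1,3->1] -> levels [5 6 5 5]
  -> period-2 cycle (repeats step 5); tank 1 never drops to <=2
Tank 1 never reaches <=2 within 15 steps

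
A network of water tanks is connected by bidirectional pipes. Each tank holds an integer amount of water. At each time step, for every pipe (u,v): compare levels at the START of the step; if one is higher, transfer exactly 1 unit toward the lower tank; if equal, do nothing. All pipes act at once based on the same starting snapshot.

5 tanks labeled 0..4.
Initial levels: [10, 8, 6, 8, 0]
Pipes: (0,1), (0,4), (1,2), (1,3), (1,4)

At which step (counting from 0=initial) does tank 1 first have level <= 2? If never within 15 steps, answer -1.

Step 1: flows [0->1,0->4,1->2,1=3,1->4] -> levels [8 7 7 8 2]
Step 2: flows [0->1,0->4,1=2,3->1,1->4] -> levels [6 8 7 7 4]
Step 3: flows [1->0,0->4,1->2,1->3,1->4] -> levels [6 4 8 8 6]
Step 4: flows [0->1,0=4,2->1,3->1,4->1] -> levels [5 8 7 7 5]
Step 5: flows [1->0,0=4,1->2,1->3,1->4] -> levels [6 4 8 8 6]
  -> period-2 cycle (repeats step 3); tank 1 never drops to <=2
Tank 1 never reaches <=2 within 15 steps

Answer: -1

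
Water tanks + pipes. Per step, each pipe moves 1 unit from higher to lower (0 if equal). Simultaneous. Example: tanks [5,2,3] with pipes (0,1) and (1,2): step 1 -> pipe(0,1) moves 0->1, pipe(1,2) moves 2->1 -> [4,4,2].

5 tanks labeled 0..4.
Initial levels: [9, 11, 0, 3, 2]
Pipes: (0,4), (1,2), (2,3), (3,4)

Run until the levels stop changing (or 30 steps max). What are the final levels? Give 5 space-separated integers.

Answer: 5 6 4 6 4

Derivation:
Step 1: flows [0->4,1->2,3->2,3->4] -> levels [8 10 2 1 4]
Step 2: flows [0->4,1->2,2->3,4->3] -> levels [7 9 2 3 4]
Step 3: flows [0->4,1->2,3->2,4->3] -> levels [6 8 4 3 4]
Step 4: flows [0->4,1->2,2->3,4->3] -> levels [5 7 4 5 4]
Step 5: flows [0->4,1->2,3->2,3->4] -> levels [4 6 6 3 6]
Step 6: flows [4->0,1=2,2->3,4->3] -> levels [5 6 5 5 4]
Step 7: flows [0->4,1->2,2=3,3->4] -> levels [4 5 6 4 6]
Step 8: flows [4->0,2->1,2->3,4->3] -> levels [5 6 4 6 4]
Step 9: flows [0->4,1->2,3->2,3->4] -> levels [4 5 6 4 6]
  -> period-2 cycle: step 9 state = step 7 state; never stabilizes
  -> state at step 30: (30-7) mod 2 = 1, same as step 8 -> [5 6 4 6 4]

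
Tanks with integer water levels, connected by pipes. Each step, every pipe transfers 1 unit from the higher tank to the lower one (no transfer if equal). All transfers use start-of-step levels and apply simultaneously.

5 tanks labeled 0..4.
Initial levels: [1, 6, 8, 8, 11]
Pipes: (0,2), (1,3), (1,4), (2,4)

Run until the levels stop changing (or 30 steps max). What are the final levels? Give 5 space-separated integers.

Answer: 6 8 7 7 6

Derivation:
Step 1: flows [2->0,3->1,4->1,4->2] -> levels [2 8 8 7 9]
Step 2: flows [2->0,1->3,4->1,4->2] -> levels [3 8 8 8 7]
Step 3: flows [2->0,1=3,1->4,2->4] -> levels [4 7 6 8 9]
Step 4: flows [2->0,3->1,4->1,4->2] -> levels [5 9 6 7 7]
Step 5: flows [2->0,1->3,1->4,4->2] -> levels [6 7 6 8 7]
Step 6: flows [0=2,3->1,1=4,4->2] -> levels [6 8 7 7 6]
Step 7: flows [2->0,1->3,1->4,2->4] -> levels [7 6 5 8 8]
Step 8: flows [0->2,3->1,4->1,4->2] -> levels [6 8 7 7 6]
  -> period-2 cycle: step 8 state = step 6 state; never stabilizes
  -> state at step 30: (30-6) mod 2 = 0, same as step 6 -> [6 8 7 7 6]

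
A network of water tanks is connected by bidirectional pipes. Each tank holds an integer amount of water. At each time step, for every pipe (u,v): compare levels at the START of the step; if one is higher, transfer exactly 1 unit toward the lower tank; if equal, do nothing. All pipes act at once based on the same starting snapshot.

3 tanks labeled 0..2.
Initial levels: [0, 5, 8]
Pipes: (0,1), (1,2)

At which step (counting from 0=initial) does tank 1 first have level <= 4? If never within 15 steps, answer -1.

Answer: 4

Derivation:
Step 1: flows [1->0,2->1] -> levels [1 5 7]
Step 2: flows [1->0,2->1] -> levels [2 5 6]
Step 3: flows [1->0,2->1] -> levels [3 5 5]
Step 4: flows [1->0,1=2] -> levels [4 4 5]
Tank 1 first reaches <=4 at step 4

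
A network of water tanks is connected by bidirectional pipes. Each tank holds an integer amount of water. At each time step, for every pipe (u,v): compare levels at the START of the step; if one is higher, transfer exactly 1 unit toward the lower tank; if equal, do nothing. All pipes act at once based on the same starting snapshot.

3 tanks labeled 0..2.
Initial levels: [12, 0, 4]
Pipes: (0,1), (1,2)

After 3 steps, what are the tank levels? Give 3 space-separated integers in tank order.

Answer: 9 4 3

Derivation:
Step 1: flows [0->1,2->1] -> levels [11 2 3]
Step 2: flows [0->1,2->1] -> levels [10 4 2]
Step 3: flows [0->1,1->2] -> levels [9 4 3]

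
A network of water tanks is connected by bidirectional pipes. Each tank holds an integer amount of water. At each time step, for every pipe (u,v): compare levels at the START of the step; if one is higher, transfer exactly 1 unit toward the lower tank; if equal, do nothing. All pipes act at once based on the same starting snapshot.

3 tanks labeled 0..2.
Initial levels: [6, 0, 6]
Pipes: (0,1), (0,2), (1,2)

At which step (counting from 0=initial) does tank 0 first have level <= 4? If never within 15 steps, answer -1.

Answer: 2

Derivation:
Step 1: flows [0->1,0=2,2->1] -> levels [5 2 5]
Step 2: flows [0->1,0=2,2->1] -> levels [4 4 4]
Tank 0 first reaches <=4 at step 2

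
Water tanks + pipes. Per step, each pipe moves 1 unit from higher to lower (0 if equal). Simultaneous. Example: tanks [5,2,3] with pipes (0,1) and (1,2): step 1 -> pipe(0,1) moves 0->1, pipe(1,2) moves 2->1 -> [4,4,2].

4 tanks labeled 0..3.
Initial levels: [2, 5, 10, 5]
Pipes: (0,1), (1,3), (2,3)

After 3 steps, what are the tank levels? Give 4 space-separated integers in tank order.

Answer: 4 5 7 6

Derivation:
Step 1: flows [1->0,1=3,2->3] -> levels [3 4 9 6]
Step 2: flows [1->0,3->1,2->3] -> levels [4 4 8 6]
Step 3: flows [0=1,3->1,2->3] -> levels [4 5 7 6]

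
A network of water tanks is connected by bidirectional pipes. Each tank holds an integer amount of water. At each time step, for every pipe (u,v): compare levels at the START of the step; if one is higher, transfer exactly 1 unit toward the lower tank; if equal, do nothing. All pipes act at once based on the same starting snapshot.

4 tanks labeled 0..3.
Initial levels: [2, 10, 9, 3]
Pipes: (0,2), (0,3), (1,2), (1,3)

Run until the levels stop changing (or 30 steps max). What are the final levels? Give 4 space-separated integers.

Answer: 6 6 5 7

Derivation:
Step 1: flows [2->0,3->0,1->2,1->3] -> levels [4 8 9 3]
Step 2: flows [2->0,0->3,2->1,1->3] -> levels [4 8 7 5]
Step 3: flows [2->0,3->0,1->2,1->3] -> levels [6 6 7 5]
Step 4: flows [2->0,0->3,2->1,1->3] -> levels [6 6 5 7]
Step 5: flows [0->2,3->0,1->2,3->1] -> levels [6 6 7 5]
  -> period-2 cycle: step 5 state = step 3 state; never stabilizes
  -> state at step 30: (30-3) mod 2 = 1, same as step 4 -> [6 6 5 7]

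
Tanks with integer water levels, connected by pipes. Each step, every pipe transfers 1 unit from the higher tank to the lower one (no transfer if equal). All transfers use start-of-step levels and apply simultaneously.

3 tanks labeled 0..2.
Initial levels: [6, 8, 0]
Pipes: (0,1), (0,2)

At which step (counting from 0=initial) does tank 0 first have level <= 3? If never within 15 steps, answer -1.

Answer: -1

Derivation:
Step 1: flows [1->0,0->2] -> levels [6 7 1]
Step 2: flows [1->0,0->2] -> levels [6 6 2]
Step 3: flows [0=1,0->2] -> levels [5 6 3]
Step 4: flows [1->0,0->2] -> levels [5 5 4]
Step 5: flows [0=1,0->2] -> levels [4 5 5]
Step 6: flows [1->0,2->0] -> levels [6 4 4]
Step 7: flows [0->1,0->2] -> levels [4 5 5]
  -> period-2 cycle (repeats step 5); tank 0 never drops to <=3
Tank 0 never reaches <=3 within 15 steps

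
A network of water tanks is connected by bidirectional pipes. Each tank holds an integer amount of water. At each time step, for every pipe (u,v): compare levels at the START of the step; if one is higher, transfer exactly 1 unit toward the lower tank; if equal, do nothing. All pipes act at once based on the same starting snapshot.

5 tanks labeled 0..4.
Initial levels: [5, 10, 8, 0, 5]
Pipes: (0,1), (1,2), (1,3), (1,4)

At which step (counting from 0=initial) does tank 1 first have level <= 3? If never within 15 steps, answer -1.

Answer: -1

Derivation:
Step 1: flows [1->0,1->2,1->3,1->4] -> levels [6 6 9 1 6]
Step 2: flows [0=1,2->1,1->3,1=4] -> levels [6 6 8 2 6]
Step 3: flows [0=1,2->1,1->3,1=4] -> levels [6 6 7 3 6]
Step 4: flows [0=1,2->1,1->3,1=4] -> levels [6 6 6 4 6]
Step 5: flows [0=1,1=2,1->3,1=4] -> levels [6 5 6 5 6]
Step 6: flows [0->1,2->1,1=3,4->1] -> levels [5 8 5 5 5]
Step 7: flows [1->0,1->2,1->3,1->4] -> levels [6 4 6 6 6]
Step 8: flows [0->1,2->1,3->1,4->1] -> levels [5 8 5 5 5]
  -> period-2 cycle (repeats step 6); tank 1 never drops to <=3
Tank 1 never reaches <=3 within 15 steps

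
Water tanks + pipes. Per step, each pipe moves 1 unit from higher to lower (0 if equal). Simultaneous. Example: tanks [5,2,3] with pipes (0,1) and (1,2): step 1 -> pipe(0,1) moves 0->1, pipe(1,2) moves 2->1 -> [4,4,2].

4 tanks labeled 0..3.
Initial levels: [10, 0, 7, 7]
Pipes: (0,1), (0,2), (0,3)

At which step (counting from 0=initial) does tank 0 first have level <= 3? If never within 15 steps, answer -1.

Answer: -1

Derivation:
Step 1: flows [0->1,0->2,0->3] -> levels [7 1 8 8]
Step 2: flows [0->1,2->0,3->0] -> levels [8 2 7 7]
Step 3: flows [0->1,0->2,0->3] -> levels [5 3 8 8]
Step 4: flows [0->1,2->0,3->0] -> levels [6 4 7 7]
Step 5: flows [0->1,2->0,3->0] -> levels [7 5 6 6]
Step 6: flows [0->1,0->2,0->3] -> levels [4 6 7 7]
Step 7: flows [1->0,2->0,3->0] -> levels [7 5 6 6]
  -> period-2 cycle (repeats step 5); tank 0 never drops to <=3
Tank 0 never reaches <=3 within 15 steps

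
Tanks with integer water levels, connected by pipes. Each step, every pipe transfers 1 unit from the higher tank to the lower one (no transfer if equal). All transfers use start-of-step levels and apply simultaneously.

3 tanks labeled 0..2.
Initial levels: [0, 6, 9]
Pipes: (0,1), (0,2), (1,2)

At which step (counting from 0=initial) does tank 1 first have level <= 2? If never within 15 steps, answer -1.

Step 1: flows [1->0,2->0,2->1] -> levels [2 6 7]
Step 2: flows [1->0,2->0,2->1] -> levels [4 6 5]
Step 3: flows [1->0,2->0,1->2] -> levels [6 4 5]
Step 4: flows [0->1,0->2,2->1] -> levels [4 6 5]
  -> period-2 cycle (repeats step 2); tank 1 never drops to <=2
Tank 1 never reaches <=2 within 15 steps

Answer: -1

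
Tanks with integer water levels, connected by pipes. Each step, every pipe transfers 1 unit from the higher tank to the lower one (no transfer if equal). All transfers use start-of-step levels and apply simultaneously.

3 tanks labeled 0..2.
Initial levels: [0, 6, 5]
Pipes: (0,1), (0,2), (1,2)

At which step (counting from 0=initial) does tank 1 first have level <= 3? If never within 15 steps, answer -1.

Step 1: flows [1->0,2->0,1->2] -> levels [2 4 5]
Step 2: flows [1->0,2->0,2->1] -> levels [4 4 3]
Step 3: flows [0=1,0->2,1->2] -> levels [3 3 5]
Tank 1 first reaches <=3 at step 3

Answer: 3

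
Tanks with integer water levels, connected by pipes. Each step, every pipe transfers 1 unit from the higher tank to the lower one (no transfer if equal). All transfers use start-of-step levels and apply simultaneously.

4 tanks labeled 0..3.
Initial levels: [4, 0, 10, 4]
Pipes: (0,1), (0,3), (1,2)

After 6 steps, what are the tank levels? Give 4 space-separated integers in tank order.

Answer: 4 5 5 4

Derivation:
Step 1: flows [0->1,0=3,2->1] -> levels [3 2 9 4]
Step 2: flows [0->1,3->0,2->1] -> levels [3 4 8 3]
Step 3: flows [1->0,0=3,2->1] -> levels [4 4 7 3]
Step 4: flows [0=1,0->3,2->1] -> levels [3 5 6 4]
Step 5: flows [1->0,3->0,2->1] -> levels [5 5 5 3]
Step 6: flows [0=1,0->3,1=2] -> levels [4 5 5 4]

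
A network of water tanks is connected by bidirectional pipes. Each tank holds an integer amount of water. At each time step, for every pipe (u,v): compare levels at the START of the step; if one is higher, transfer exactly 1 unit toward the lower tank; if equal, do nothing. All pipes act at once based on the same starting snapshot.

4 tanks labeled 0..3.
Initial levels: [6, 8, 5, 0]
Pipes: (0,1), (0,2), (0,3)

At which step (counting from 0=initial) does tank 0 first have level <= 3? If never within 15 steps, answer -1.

Step 1: flows [1->0,0->2,0->3] -> levels [5 7 6 1]
Step 2: flows [1->0,2->0,0->3] -> levels [6 6 5 2]
Step 3: flows [0=1,0->2,0->3] -> levels [4 6 6 3]
Step 4: flows [1->0,2->0,0->3] -> levels [5 5 5 4]
Step 5: flows [0=1,0=2,0->3] -> levels [4 5 5 5]
Step 6: flows [1->0,2->0,3->0] -> levels [7 4 4 4]
Step 7: flows [0->1,0->2,0->3] -> levels [4 5 5 5]
  -> period-2 cycle (repeats step 5); tank 0 never drops to <=3
Tank 0 never reaches <=3 within 15 steps

Answer: -1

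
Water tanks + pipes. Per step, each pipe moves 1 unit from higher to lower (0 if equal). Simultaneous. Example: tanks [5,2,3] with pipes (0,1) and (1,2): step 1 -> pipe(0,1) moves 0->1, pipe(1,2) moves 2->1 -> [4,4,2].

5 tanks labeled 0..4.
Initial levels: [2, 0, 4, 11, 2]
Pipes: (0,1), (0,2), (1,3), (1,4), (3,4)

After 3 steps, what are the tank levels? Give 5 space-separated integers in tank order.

Step 1: flows [0->1,2->0,3->1,4->1,3->4] -> levels [2 3 3 9 2]
Step 2: flows [1->0,2->0,3->1,1->4,3->4] -> levels [4 2 2 7 4]
Step 3: flows [0->1,0->2,3->1,4->1,3->4] -> levels [2 5 3 5 4]

Answer: 2 5 3 5 4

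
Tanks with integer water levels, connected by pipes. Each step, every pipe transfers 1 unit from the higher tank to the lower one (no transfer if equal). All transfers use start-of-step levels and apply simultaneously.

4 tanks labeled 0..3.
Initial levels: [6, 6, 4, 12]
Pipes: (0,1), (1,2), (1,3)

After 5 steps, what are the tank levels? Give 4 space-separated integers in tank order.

Answer: 6 9 6 7

Derivation:
Step 1: flows [0=1,1->2,3->1] -> levels [6 6 5 11]
Step 2: flows [0=1,1->2,3->1] -> levels [6 6 6 10]
Step 3: flows [0=1,1=2,3->1] -> levels [6 7 6 9]
Step 4: flows [1->0,1->2,3->1] -> levels [7 6 7 8]
Step 5: flows [0->1,2->1,3->1] -> levels [6 9 6 7]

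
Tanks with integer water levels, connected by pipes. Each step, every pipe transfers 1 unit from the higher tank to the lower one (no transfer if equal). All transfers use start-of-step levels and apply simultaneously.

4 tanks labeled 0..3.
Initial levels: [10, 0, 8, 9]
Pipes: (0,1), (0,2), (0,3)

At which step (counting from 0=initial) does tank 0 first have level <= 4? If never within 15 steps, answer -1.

Step 1: flows [0->1,0->2,0->3] -> levels [7 1 9 10]
Step 2: flows [0->1,2->0,3->0] -> levels [8 2 8 9]
Step 3: flows [0->1,0=2,3->0] -> levels [8 3 8 8]
Step 4: flows [0->1,0=2,0=3] -> levels [7 4 8 8]
Step 5: flows [0->1,2->0,3->0] -> levels [8 5 7 7]
Step 6: flows [0->1,0->2,0->3] -> levels [5 6 8 8]
Step 7: flows [1->0,2->0,3->0] -> levels [8 5 7 7]
  -> period-2 cycle (repeats step 5); tank 0 never drops to <=4
Tank 0 never reaches <=4 within 15 steps

Answer: -1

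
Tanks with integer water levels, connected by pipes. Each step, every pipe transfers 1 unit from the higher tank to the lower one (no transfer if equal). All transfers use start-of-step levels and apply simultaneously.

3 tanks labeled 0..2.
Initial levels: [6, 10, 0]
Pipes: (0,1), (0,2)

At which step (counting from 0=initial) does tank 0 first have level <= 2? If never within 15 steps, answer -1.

Answer: -1

Derivation:
Step 1: flows [1->0,0->2] -> levels [6 9 1]
Step 2: flows [1->0,0->2] -> levels [6 8 2]
Step 3: flows [1->0,0->2] -> levels [6 7 3]
Step 4: flows [1->0,0->2] -> levels [6 6 4]
Step 5: flows [0=1,0->2] -> levels [5 6 5]
Step 6: flows [1->0,0=2] -> levels [6 5 5]
Step 7: flows [0->1,0->2] -> levels [4 6 6]
Step 8: flows [1->0,2->0] -> levels [6 5 5]
  -> period-2 cycle (repeats step 6); tank 0 never drops to <=2
Tank 0 never reaches <=2 within 15 steps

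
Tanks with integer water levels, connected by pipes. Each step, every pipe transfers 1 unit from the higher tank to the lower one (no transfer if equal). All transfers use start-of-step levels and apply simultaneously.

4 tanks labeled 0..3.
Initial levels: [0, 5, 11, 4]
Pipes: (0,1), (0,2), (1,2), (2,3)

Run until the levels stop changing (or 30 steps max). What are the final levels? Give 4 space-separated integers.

Step 1: flows [1->0,2->0,2->1,2->3] -> levels [2 5 8 5]
Step 2: flows [1->0,2->0,2->1,2->3] -> levels [4 5 5 6]
Step 3: flows [1->0,2->0,1=2,3->2] -> levels [6 4 5 5]
Step 4: flows [0->1,0->2,2->1,2=3] -> levels [4 6 5 5]
Step 5: flows [1->0,2->0,1->2,2=3] -> levels [6 4 5 5]
  -> period-2 cycle: step 5 state = step 3 state; never stabilizes
  -> state at step 30: (30-3) mod 2 = 1, same as step 4 -> [4 6 5 5]

Answer: 4 6 5 5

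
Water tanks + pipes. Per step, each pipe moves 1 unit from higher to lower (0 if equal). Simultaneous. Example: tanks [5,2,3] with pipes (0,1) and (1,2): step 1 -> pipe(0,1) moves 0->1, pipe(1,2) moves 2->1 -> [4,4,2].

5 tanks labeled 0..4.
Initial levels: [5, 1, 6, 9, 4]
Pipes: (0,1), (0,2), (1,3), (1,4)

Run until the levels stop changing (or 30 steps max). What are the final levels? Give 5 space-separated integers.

Step 1: flows [0->1,2->0,3->1,4->1] -> levels [5 4 5 8 3]
Step 2: flows [0->1,0=2,3->1,1->4] -> levels [4 5 5 7 4]
Step 3: flows [1->0,2->0,3->1,1->4] -> levels [6 4 4 6 5]
Step 4: flows [0->1,0->2,3->1,4->1] -> levels [4 7 5 5 4]
Step 5: flows [1->0,2->0,1->3,1->4] -> levels [6 4 4 6 5]
  -> period-2 cycle: step 5 state = step 3 state; never stabilizes
  -> state at step 30: (30-3) mod 2 = 1, same as step 4 -> [4 7 5 5 4]

Answer: 4 7 5 5 4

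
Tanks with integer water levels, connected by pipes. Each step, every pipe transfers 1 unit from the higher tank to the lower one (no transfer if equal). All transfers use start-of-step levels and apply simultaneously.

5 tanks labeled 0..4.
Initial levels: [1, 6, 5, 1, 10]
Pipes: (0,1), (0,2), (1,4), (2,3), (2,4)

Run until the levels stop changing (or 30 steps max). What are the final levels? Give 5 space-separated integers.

Answer: 6 3 3 5 6

Derivation:
Step 1: flows [1->0,2->0,4->1,2->3,4->2] -> levels [3 6 4 2 8]
Step 2: flows [1->0,2->0,4->1,2->3,4->2] -> levels [5 6 3 3 6]
Step 3: flows [1->0,0->2,1=4,2=3,4->2] -> levels [5 5 5 3 5]
Step 4: flows [0=1,0=2,1=4,2->3,2=4] -> levels [5 5 4 4 5]
Step 5: flows [0=1,0->2,1=4,2=3,4->2] -> levels [4 5 6 4 4]
Step 6: flows [1->0,2->0,1->4,2->3,2->4] -> levels [6 3 3 5 6]
Step 7: flows [0->1,0->2,4->1,3->2,4->2] -> levels [4 5 6 4 4]
  -> period-2 cycle: step 7 state = step 5 state; never stabilizes
  -> state at step 30: (30-5) mod 2 = 1, same as step 6 -> [6 3 3 5 6]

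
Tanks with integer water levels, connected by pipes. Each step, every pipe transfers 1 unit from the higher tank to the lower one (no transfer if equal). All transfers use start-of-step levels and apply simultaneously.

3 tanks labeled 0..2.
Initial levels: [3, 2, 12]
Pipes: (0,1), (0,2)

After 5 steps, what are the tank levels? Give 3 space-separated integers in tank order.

Answer: 5 5 7

Derivation:
Step 1: flows [0->1,2->0] -> levels [3 3 11]
Step 2: flows [0=1,2->0] -> levels [4 3 10]
Step 3: flows [0->1,2->0] -> levels [4 4 9]
Step 4: flows [0=1,2->0] -> levels [5 4 8]
Step 5: flows [0->1,2->0] -> levels [5 5 7]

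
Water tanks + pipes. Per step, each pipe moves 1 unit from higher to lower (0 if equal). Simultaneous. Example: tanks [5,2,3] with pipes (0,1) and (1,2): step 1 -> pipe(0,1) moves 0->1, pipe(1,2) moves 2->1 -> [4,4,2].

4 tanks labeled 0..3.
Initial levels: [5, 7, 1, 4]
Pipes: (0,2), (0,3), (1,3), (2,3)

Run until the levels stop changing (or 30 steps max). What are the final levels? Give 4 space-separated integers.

Answer: 5 5 5 2

Derivation:
Step 1: flows [0->2,0->3,1->3,3->2] -> levels [3 6 3 5]
Step 2: flows [0=2,3->0,1->3,3->2] -> levels [4 5 4 4]
Step 3: flows [0=2,0=3,1->3,2=3] -> levels [4 4 4 5]
Step 4: flows [0=2,3->0,3->1,3->2] -> levels [5 5 5 2]
Step 5: flows [0=2,0->3,1->3,2->3] -> levels [4 4 4 5]
  -> period-2 cycle: step 5 state = step 3 state; never stabilizes
  -> state at step 30: (30-3) mod 2 = 1, same as step 4 -> [5 5 5 2]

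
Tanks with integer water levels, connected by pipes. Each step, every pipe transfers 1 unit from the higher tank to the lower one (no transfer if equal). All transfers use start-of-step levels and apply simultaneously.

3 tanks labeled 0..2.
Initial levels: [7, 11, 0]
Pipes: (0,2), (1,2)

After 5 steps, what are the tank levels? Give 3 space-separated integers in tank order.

Step 1: flows [0->2,1->2] -> levels [6 10 2]
Step 2: flows [0->2,1->2] -> levels [5 9 4]
Step 3: flows [0->2,1->2] -> levels [4 8 6]
Step 4: flows [2->0,1->2] -> levels [5 7 6]
Step 5: flows [2->0,1->2] -> levels [6 6 6]

Answer: 6 6 6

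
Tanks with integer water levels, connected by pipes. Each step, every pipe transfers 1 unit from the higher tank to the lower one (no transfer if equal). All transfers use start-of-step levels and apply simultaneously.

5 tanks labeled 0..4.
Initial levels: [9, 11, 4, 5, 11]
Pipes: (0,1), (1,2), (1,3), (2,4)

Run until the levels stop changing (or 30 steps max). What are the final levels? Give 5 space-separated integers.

Step 1: flows [1->0,1->2,1->3,4->2] -> levels [10 8 6 6 10]
Step 2: flows [0->1,1->2,1->3,4->2] -> levels [9 7 8 7 9]
Step 3: flows [0->1,2->1,1=3,4->2] -> levels [8 9 8 7 8]
Step 4: flows [1->0,1->2,1->3,2=4] -> levels [9 6 9 8 8]
Step 5: flows [0->1,2->1,3->1,2->4] -> levels [8 9 7 7 9]
Step 6: flows [1->0,1->2,1->3,4->2] -> levels [9 6 9 8 8]
  -> period-2 cycle: step 6 state = step 4 state; never stabilizes
  -> state at step 30: (30-4) mod 2 = 0, same as step 4 -> [9 6 9 8 8]

Answer: 9 6 9 8 8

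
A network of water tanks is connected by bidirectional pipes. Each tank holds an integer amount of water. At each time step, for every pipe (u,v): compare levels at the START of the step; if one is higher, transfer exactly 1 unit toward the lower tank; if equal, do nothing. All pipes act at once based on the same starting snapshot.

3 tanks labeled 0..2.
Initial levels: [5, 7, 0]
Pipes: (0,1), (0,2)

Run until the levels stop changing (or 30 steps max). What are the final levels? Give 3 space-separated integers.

Answer: 4 4 4

Derivation:
Step 1: flows [1->0,0->2] -> levels [5 6 1]
Step 2: flows [1->0,0->2] -> levels [5 5 2]
Step 3: flows [0=1,0->2] -> levels [4 5 3]
Step 4: flows [1->0,0->2] -> levels [4 4 4]
Step 5: flows [0=1,0=2] -> levels [4 4 4]
  -> stable (no change)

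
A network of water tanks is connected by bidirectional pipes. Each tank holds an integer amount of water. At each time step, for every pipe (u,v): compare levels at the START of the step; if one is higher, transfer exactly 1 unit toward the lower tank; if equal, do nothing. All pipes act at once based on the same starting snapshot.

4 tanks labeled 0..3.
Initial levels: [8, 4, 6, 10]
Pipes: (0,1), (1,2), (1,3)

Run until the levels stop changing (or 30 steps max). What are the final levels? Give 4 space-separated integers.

Answer: 7 7 7 7

Derivation:
Step 1: flows [0->1,2->1,3->1] -> levels [7 7 5 9]
Step 2: flows [0=1,1->2,3->1] -> levels [7 7 6 8]
Step 3: flows [0=1,1->2,3->1] -> levels [7 7 7 7]
Step 4: flows [0=1,1=2,1=3] -> levels [7 7 7 7]
  -> stable (no change)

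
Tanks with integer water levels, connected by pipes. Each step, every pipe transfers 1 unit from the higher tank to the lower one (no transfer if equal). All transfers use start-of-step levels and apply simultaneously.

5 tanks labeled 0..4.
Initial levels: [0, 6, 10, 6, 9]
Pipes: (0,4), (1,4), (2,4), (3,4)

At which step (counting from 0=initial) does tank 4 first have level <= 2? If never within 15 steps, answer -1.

Answer: -1

Derivation:
Step 1: flows [4->0,4->1,2->4,4->3] -> levels [1 7 9 7 7]
Step 2: flows [4->0,1=4,2->4,3=4] -> levels [2 7 8 7 7]
Step 3: flows [4->0,1=4,2->4,3=4] -> levels [3 7 7 7 7]
Step 4: flows [4->0,1=4,2=4,3=4] -> levels [4 7 7 7 6]
Step 5: flows [4->0,1->4,2->4,3->4] -> levels [5 6 6 6 8]
Step 6: flows [4->0,4->1,4->2,4->3] -> levels [6 7 7 7 4]
Step 7: flows [0->4,1->4,2->4,3->4] -> levels [5 6 6 6 8]
  -> period-2 cycle (repeats step 5); tank 4 never drops to <=2
Tank 4 never reaches <=2 within 15 steps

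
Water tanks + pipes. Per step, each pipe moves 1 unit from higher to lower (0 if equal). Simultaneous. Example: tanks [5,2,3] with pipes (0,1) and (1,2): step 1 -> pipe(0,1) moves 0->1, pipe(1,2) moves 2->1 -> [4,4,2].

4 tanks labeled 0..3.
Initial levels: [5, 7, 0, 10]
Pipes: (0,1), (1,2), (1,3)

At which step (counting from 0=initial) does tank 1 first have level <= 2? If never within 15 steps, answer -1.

Step 1: flows [1->0,1->2,3->1] -> levels [6 6 1 9]
Step 2: flows [0=1,1->2,3->1] -> levels [6 6 2 8]
Step 3: flows [0=1,1->2,3->1] -> levels [6 6 3 7]
Step 4: flows [0=1,1->2,3->1] -> levels [6 6 4 6]
Step 5: flows [0=1,1->2,1=3] -> levels [6 5 5 6]
Step 6: flows [0->1,1=2,3->1] -> levels [5 7 5 5]
Step 7: flows [1->0,1->2,1->3] -> levels [6 4 6 6]
Step 8: flows [0->1,2->1,3->1] -> levels [5 7 5 5]
  -> period-2 cycle (repeats step 6); tank 1 never drops to <=2
Tank 1 never reaches <=2 within 15 steps

Answer: -1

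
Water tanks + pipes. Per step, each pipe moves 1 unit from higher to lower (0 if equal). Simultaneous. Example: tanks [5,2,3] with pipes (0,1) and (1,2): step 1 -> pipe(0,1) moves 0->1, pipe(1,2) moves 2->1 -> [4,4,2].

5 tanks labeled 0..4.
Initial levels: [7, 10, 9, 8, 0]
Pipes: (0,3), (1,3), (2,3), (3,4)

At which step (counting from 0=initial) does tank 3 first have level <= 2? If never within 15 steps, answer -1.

Answer: -1

Derivation:
Step 1: flows [3->0,1->3,2->3,3->4] -> levels [8 9 8 8 1]
Step 2: flows [0=3,1->3,2=3,3->4] -> levels [8 8 8 8 2]
Step 3: flows [0=3,1=3,2=3,3->4] -> levels [8 8 8 7 3]
Step 4: flows [0->3,1->3,2->3,3->4] -> levels [7 7 7 9 4]
Step 5: flows [3->0,3->1,3->2,3->4] -> levels [8 8 8 5 5]
Step 6: flows [0->3,1->3,2->3,3=4] -> levels [7 7 7 8 5]
Step 7: flows [3->0,3->1,3->2,3->4] -> levels [8 8 8 4 6]
Step 8: flows [0->3,1->3,2->3,4->3] -> levels [7 7 7 8 5]
  -> period-2 cycle (repeats step 6); tank 3 never drops to <=2
Tank 3 never reaches <=2 within 15 steps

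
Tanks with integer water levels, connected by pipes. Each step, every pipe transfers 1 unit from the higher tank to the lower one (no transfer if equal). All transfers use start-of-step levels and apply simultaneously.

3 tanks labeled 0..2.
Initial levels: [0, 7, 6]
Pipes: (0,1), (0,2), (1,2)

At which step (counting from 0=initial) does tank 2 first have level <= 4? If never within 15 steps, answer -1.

Step 1: flows [1->0,2->0,1->2] -> levels [2 5 6]
Step 2: flows [1->0,2->0,2->1] -> levels [4 5 4]
Tank 2 first reaches <=4 at step 2

Answer: 2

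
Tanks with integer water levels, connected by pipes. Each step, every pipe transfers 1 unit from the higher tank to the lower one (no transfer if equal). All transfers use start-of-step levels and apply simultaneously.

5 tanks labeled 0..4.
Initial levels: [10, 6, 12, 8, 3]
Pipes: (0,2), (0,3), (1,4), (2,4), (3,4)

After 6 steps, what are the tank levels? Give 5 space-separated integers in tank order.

Step 1: flows [2->0,0->3,1->4,2->4,3->4] -> levels [10 5 10 8 6]
Step 2: flows [0=2,0->3,4->1,2->4,3->4] -> levels [9 6 9 8 7]
Step 3: flows [0=2,0->3,4->1,2->4,3->4] -> levels [8 7 8 8 8]
Step 4: flows [0=2,0=3,4->1,2=4,3=4] -> levels [8 8 8 8 7]
Step 5: flows [0=2,0=3,1->4,2->4,3->4] -> levels [8 7 7 7 10]
Step 6: flows [0->2,0->3,4->1,4->2,4->3] -> levels [6 8 9 9 7]

Answer: 6 8 9 9 7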